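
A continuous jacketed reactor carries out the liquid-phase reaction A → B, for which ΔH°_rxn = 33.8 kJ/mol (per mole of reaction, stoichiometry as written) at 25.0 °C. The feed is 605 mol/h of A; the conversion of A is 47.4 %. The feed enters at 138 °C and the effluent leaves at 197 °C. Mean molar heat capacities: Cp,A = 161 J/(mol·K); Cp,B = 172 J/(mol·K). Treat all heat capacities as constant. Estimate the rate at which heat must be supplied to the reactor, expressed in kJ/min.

Extent of reaction ξ = 0.474 × 605 = 286.77 mol/h
Reaction term: ξ·ΔH°_rxn = 286.77 × 33.8 = 9692.8 kJ/h
Sensible, feed 138→25 °C: -11007 kJ/h
Outlet flows (mol/h): A 318.23, B 286.77
Sensible, products 25→197 °C: 17296 kJ/h
Q = ΔH = 15982 kJ/h = 4.4395 kW
Heat supplied = 266.37 kJ/min

Q_in = 266 kJ/min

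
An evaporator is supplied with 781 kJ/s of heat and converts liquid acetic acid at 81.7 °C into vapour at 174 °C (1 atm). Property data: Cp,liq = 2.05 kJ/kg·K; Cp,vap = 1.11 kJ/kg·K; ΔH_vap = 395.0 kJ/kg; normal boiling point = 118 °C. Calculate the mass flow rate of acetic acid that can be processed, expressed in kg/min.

Δh = 2.05×(118−81.7) + 395.0 + 1.11×(174−118) = 531.57 kJ/kg
Q = 781 kJ/s = 781 kJ/s = 46860 kJ/min
ṁ = Q/Δh = 46860 / 531.57 = 88.153 kg/min

ṁ = 88.2 kg/min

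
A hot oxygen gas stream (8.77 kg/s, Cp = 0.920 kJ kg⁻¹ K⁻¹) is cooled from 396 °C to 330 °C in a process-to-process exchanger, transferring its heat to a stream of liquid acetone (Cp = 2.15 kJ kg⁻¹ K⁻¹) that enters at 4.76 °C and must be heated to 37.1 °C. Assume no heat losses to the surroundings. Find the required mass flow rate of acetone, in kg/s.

Heat released by hot stream: Q = 8.77 × 0.920 × (396 − 330) = 532.51 kJ/s
Energy balance on cold side (adiabatic exchanger): Q = ṁ_c·Cp_c·(T_c,out − T_c,in)
ṁ_c = 532.51 / [2.15 × (37.1 − 4.76)] = 7.6587 kg/s

ṁ_c = 7.66 kg/s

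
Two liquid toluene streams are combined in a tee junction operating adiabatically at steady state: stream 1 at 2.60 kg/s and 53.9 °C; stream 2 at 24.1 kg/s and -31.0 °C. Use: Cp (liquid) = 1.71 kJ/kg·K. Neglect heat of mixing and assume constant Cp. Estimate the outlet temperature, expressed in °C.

Energy balance with Q = 0: Σ ṁᵢCp,ᵢ(T_out − Tᵢ) = 0
Σ ṁᵢCp,ᵢTᵢ = 2.60×1.71×53.9 + 24.1×1.71×-31.0 = -1037.9
Σ ṁᵢCp,ᵢ = 2.60×1.71 + 24.1×1.71 = 45.657
T_out = -1037.9 / 45.657 = -22.733 °C

T_out = -22.7 °C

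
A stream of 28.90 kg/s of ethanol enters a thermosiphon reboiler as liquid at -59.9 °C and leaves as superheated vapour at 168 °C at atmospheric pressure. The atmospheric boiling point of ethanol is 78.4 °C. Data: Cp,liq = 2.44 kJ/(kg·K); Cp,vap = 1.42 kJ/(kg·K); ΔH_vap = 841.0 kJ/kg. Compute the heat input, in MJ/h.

liquid -59.9→78.4 °C: 337.45 kJ/kg
vaporisation at 78.4 °C: 841 kJ/kg
vapour 78.4→168 °C: 127.23 kJ/kg
Δh = 337.45 + 841 + 127.23 = 1305.7 kJ/kg
Q = ṁ·Δh = 28.90 kg/s × 1305.7 kJ/kg = 37734 kJ/s
|Q| = 37734 kW = 135840 MJ/h

Q = 136000 MJ/h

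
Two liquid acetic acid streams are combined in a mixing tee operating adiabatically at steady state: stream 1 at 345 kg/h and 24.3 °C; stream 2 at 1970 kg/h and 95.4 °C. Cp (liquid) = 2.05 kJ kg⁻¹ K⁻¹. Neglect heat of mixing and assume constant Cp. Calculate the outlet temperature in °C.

T_out = 84.8 °C

Energy balance with Q = 0: Σ ṁᵢCp,ᵢ(T_out − Tᵢ) = 0
T_out = Σ ṁᵢCp,ᵢTᵢ / Σ ṁᵢCp,ᵢ
      = 402460 / 4745.7 = 84.804 °C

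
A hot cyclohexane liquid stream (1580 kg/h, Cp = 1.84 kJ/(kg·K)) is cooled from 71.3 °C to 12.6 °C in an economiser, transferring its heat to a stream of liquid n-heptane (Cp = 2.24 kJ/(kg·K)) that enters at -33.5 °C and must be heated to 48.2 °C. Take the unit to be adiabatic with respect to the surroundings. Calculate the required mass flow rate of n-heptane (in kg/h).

ṁ_c = 932 kg/h

Heat released by hot stream: Q = 1580 × 1.84 × (71.3 − 12.6) = 170650 kJ/h
Energy balance on cold side (adiabatic exchanger): Q = ṁ_c·Cp_c·(T_c,out − T_c,in)
ṁ_c = 170650 / [2.24 × (48.2 − -33.5)] = 932.49 kg/h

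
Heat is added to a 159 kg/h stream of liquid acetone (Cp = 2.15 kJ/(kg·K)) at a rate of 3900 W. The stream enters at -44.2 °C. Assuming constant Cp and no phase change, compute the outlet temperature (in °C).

Q = 3900 W = 14040 kJ/h
ΔT = Q/(ṁ·Cp) = 14040/(159×2.15) = 41.071 K
T_out = -44.2 + 41.071 = -3.1294 °C

T_out = -3.13 °C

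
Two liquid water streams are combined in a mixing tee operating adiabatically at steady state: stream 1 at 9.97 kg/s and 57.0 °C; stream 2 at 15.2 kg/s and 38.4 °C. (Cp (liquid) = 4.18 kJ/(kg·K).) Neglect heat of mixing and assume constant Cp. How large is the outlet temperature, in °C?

T_out = 45.8 °C

Energy balance with Q = 0: Σ ṁᵢCp,ᵢ(T_out − Tᵢ) = 0
Σ ṁᵢCp,ᵢTᵢ = 9.97×4.18×57.0 + 15.2×4.18×38.4 = 4815.2
Σ ṁᵢCp,ᵢ = 9.97×4.18 + 15.2×4.18 = 105.21
T_out = 4815.2 / 105.21 = 45.768 °C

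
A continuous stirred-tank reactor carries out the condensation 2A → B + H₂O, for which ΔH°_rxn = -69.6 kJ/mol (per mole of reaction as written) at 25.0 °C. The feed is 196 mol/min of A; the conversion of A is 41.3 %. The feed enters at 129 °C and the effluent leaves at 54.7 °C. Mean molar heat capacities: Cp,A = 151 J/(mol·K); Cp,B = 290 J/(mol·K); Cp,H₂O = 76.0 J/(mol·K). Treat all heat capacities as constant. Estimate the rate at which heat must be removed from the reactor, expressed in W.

Extent of reaction ξ = 0.413 × 196 / 2 = 40.474 mol/min
Reaction term: ξ·ΔH°_rxn = 40.474 × -69.6 = -2817 kJ/min
Sensible, feed 129→25 °C: -3078 kJ/min
Outlet flows (mol/min): A 115.05, B 40.474, H₂O 40.474
Sensible, products 25→54.7 °C: 955.93 kJ/min
Q = ΔH = -4939 kJ/min = -82.317 kW
Heat removed = 82317 W

Q_out = 82300 W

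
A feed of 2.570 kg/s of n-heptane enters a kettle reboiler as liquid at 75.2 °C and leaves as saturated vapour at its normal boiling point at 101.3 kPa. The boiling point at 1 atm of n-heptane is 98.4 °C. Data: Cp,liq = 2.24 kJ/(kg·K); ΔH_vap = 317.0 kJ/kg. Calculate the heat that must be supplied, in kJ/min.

liquid 75.2→98.4 °C: 51.968 kJ/kg
vaporisation at 98.4 °C: 317 kJ/kg
Δh = 51.968 + 317 = 368.97 kJ/kg
Q = ṁ·Δh = 2.570 kg/s × 368.97 kJ/kg = 948.25 kJ/s
|Q| = 948.25 kW = 56895 kJ/min

Q = 56900 kJ/min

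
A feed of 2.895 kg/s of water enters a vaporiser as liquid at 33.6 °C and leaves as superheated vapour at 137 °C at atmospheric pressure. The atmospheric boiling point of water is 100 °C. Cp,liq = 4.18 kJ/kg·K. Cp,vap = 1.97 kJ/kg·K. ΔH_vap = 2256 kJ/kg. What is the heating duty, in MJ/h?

Q = 27200 MJ/h

liquid 33.6→100 °C: 277.55 kJ/kg
vaporisation at 100 °C: 2256 kJ/kg
vapour 100→137 °C: 72.89 kJ/kg
Δh = 277.55 + 2256 + 72.89 = 2606.4 kJ/kg
Q = ṁ·Δh = 2.895 kg/s × 2606.4 kJ/kg = 7545.6 kJ/s
|Q| = 7545.6 kW = 27164 MJ/h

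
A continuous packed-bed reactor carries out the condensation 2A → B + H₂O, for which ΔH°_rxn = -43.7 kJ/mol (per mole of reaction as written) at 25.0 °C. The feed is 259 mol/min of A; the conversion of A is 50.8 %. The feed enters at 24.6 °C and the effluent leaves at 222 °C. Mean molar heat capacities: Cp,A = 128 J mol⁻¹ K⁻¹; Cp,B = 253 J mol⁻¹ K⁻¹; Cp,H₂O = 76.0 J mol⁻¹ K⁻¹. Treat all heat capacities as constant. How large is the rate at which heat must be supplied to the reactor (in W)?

Extent of reaction ξ = 0.508 × 259 / 2 = 65.786 mol/min
Reaction term: ξ·ΔH°_rxn = 65.786 × -43.7 = -2874.8 kJ/min
Sensible, feed 24.6→25 °C: 13.261 kJ/min
Outlet flows (mol/min): A 127.43, B 65.786, H₂O 65.786
Sensible, products 25→222 °C: 7477 kJ/min
Q = ΔH = 4615.4 kJ/min = 76.924 kW
Heat supplied = 76924 W

Q_in = 76900 W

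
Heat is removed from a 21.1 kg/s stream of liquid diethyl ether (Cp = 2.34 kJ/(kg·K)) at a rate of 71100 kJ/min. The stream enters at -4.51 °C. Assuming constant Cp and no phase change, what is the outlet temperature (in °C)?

Q = 71100 kJ/min = 1185 kJ/s
ΔT = Q/(ṁ·Cp) = 1185/(21.1×2.34) = 24 K
T_out = -4.51 − 24 = -28.51 °C

T_out = -28.5 °C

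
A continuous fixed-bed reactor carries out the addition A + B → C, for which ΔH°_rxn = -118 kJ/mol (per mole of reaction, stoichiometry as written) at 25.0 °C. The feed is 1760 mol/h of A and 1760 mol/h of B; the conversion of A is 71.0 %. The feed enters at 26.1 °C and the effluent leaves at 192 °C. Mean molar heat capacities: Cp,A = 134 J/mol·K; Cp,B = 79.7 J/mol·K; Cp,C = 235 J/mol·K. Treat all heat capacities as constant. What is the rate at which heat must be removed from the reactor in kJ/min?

Q_out = 1340 kJ/min

Extent of reaction ξ = 0.710 × 1760 = 1249.6 mol/h
Reaction term: ξ·ΔH°_rxn = 1249.6 × -118 = -147450 kJ/h
Sensible, feed 26.1→25 °C: -413.72 kJ/h
Outlet flows (mol/h): A 510.4, B 510.4, C 1249.6
Sensible, products 25→192 °C: 67256 kJ/h
Q = ΔH = -80611 kJ/h = -22.392 kW
Heat removed = 1343.5 kJ/min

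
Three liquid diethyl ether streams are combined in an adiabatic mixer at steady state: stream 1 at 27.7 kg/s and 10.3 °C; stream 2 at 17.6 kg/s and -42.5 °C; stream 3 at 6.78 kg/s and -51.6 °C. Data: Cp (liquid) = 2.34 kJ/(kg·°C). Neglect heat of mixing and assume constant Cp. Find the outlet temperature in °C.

Energy balance with Q = 0: Σ ṁᵢCp,ᵢ(T_out − Tᵢ) = 0
T_out = Σ ṁᵢCp,ᵢTᵢ / Σ ṁᵢCp,ᵢ
      = -1901.3 / 121.87 = -15.602 °C

T_out = -15.6 °C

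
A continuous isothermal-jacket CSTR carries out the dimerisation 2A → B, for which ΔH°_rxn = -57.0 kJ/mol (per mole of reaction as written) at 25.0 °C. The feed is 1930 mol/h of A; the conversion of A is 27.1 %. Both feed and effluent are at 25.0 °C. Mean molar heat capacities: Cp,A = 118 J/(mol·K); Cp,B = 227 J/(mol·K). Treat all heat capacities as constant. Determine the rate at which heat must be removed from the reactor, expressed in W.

Q_out = 4140 W

Extent of reaction ξ = 0.271 × 1930 / 2 = 261.52 mol/h
Reaction term: ξ·ΔH°_rxn = 261.52 × -57.0 = -14906 kJ/h
Q = ΔH = -14906 kJ/h = -4.1407 kW
Heat removed = 4140.7 W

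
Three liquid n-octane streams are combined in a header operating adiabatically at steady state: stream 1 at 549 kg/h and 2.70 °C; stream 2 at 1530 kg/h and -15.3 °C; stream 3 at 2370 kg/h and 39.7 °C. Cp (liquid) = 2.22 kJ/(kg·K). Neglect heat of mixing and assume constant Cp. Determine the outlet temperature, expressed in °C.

No heat crosses the boundary, so H_out = H_in.
Σ ṁᵢCp,ᵢTᵢ = 549×2.22×2.70 + 1530×2.22×-15.3 + 2370×2.22×39.7 = 160200
Σ ṁᵢCp,ᵢ = 549×2.22 + 1530×2.22 + 2370×2.22 = 9876.8
T_out = 160200 / 9876.8 = 16.22 °C

T_out = 16.2 °C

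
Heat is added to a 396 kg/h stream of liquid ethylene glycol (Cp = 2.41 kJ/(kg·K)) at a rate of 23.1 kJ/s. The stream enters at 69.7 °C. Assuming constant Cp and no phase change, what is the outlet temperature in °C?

Q = 23.1 kJ/s = 83160 kJ/h
ΔT = Q/(ṁ·Cp) = 83160/(396×2.41) = 87.137 K
T_out = 69.7 + 87.137 = 156.84 °C

T_out = 157 °C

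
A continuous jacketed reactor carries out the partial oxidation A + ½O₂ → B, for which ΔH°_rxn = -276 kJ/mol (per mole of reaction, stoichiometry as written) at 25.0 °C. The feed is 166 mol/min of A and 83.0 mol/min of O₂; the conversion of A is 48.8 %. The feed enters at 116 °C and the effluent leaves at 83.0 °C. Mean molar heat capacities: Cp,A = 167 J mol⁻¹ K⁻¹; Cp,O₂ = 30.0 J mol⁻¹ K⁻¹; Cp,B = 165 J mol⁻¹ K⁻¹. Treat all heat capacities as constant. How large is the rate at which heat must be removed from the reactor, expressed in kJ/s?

Extent of reaction ξ = 0.488 × 166 = 81.008 mol/min
Reaction term: ξ·ΔH°_rxn = 81.008 × -276 = -22358 kJ/min
Sensible, feed 116→25 °C: -2749.3 kJ/min
Outlet flows (mol/min): A 84.992, O₂ 42.496, B 81.008
Sensible, products 25→83.0 °C: 1672.4 kJ/min
Q = ΔH = -23435 kJ/min = -390.58 kW
Heat removed = 390.58 kJ/s

Q_out = 391 kJ/s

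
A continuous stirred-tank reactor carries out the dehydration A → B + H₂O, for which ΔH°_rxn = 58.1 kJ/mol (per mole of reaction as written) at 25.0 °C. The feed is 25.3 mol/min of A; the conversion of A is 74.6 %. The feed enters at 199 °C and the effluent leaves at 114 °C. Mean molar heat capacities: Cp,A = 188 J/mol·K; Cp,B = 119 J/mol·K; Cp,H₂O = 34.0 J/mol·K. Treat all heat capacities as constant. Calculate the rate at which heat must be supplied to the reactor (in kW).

Q_in = 10.6 kW

Extent of reaction ξ = 0.746 × 25.3 = 18.874 mol/min
Reaction term: ξ·ΔH°_rxn = 18.874 × 58.1 = 1096.6 kJ/min
Sensible, feed 199→25 °C: -827.61 kJ/min
Outlet flows (mol/min): A 6.4262, B 18.874, H₂O 18.874
Sensible, products 25→114 °C: 364.53 kJ/min
Q = ΔH = 633.48 kJ/min = 10.558 kW
Heat supplied = 10.558 kW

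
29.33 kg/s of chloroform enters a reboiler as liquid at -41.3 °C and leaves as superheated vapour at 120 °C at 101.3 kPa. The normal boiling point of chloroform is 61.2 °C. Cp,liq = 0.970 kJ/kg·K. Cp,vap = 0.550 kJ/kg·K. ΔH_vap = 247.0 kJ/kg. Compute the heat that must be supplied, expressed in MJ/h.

liquid -41.3→61.2 °C: 99.425 kJ/kg
vaporisation at 61.2 °C: 247 kJ/kg
vapour 61.2→120 °C: 32.34 kJ/kg
Δh = 99.425 + 247 + 32.34 = 378.76 kJ/kg
Q = ṁ·Δh = 29.33 kg/s × 378.76 kJ/kg = 11109 kJ/s
|Q| = 11109 kW = 39993 MJ/h

Q = 40000 MJ/h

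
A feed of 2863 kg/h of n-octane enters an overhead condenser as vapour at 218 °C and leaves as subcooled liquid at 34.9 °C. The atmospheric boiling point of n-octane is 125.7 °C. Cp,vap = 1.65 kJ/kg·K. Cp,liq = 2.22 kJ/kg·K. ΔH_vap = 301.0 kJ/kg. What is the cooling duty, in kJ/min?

Q_c = 31200 kJ/min

vapour 218→125.7 °C: -152.29 kJ/kg
condensation at 125.7 °C: -301 kJ/kg
liquid 125.7→34.9 °C: -201.58 kJ/kg
Δh = -152.29 + -301 + -201.58 = -654.87 kJ/kg
Q = ṁ·Δh = 2863 kg/h × -654.87 kJ/kg = -1.8749e+06 kJ/h
|Q| = 520.8 kW = 31248 kJ/min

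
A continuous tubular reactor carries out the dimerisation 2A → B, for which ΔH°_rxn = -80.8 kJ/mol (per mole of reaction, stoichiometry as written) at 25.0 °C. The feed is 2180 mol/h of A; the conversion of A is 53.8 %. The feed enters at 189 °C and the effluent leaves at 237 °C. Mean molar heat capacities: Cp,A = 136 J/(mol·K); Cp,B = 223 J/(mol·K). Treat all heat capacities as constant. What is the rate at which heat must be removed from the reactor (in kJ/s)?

Extent of reaction ξ = 0.538 × 2180 / 2 = 586.42 mol/h
Reaction term: ξ·ΔH°_rxn = 586.42 × -80.8 = -47383 kJ/h
Sensible, feed 189→25 °C: -48623 kJ/h
Outlet flows (mol/h): A 1007.2, B 586.42
Sensible, products 25→237 °C: 56762 kJ/h
Q = ΔH = -39243 kJ/h = -10.901 kW
Heat removed = 10.901 kJ/s

Q_out = 10.9 kJ/s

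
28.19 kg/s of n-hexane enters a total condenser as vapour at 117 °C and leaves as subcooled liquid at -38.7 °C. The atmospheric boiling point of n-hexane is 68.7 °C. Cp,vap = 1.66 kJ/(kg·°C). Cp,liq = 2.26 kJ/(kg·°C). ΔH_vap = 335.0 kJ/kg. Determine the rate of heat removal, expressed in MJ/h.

vapour 117→68.7 °C: -80.178 kJ/kg
condensation at 68.7 °C: -335 kJ/kg
liquid 68.7→-38.7 °C: -242.72 kJ/kg
Δh = -80.178 + -335 + -242.72 = -657.9 kJ/kg
Q = ṁ·Δh = 28.19 kg/s × -657.9 kJ/kg = -18546 kJ/s
|Q| = 18546 kW = 66767 MJ/h

Q_c = 66800 MJ/h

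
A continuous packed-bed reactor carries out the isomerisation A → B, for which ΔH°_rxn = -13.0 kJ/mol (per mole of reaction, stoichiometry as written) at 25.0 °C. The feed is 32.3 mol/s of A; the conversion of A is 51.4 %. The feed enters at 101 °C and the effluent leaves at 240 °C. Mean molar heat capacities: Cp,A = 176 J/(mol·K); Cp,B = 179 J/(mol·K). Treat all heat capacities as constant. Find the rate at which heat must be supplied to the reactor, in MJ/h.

Q_in = 2110 MJ/h

Extent of reaction ξ = 0.514 × 32.3 = 16.602 mol/s
Reaction term: ξ·ΔH°_rxn = 16.602 × -13.0 = -215.83 kJ/s
Sensible, feed 101→25 °C: -432.04 kJ/s
Outlet flows (mol/s): A 15.698, B 16.602
Sensible, products 25→240 °C: 1232.9 kJ/s
Q = ΔH = 585.07 kJ/s = 585.07 kW
Heat supplied = 2106.2 MJ/h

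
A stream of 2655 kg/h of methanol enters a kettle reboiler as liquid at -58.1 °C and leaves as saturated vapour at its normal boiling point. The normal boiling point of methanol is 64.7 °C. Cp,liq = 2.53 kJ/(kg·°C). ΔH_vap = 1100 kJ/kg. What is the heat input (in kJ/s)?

Q = 1040 kJ/s

liquid -58.1→64.7 °C: 310.68 kJ/kg
vaporisation at 64.7 °C: 1100 kJ/kg
Δh = 310.68 + 1100 = 1410.7 kJ/kg
Q = ṁ·Δh = 2655 kg/h × 1410.7 kJ/kg = 3.7454e+06 kJ/h
|Q| = 1040.4 kW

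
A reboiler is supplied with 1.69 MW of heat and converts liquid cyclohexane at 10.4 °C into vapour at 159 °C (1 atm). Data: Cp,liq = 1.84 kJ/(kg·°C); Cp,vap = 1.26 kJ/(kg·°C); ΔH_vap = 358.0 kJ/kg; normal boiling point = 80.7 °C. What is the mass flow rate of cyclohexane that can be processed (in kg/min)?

Δh = 1.84×(80.7−10.4) + 358.0 + 1.26×(159−80.7) = 586.01 kJ/kg
Q = 1.69 MW = 1690 kJ/s = 101400 kJ/min
ṁ = Q/Δh = 101400 / 586.01 = 173.03 kg/min

ṁ = 173 kg/min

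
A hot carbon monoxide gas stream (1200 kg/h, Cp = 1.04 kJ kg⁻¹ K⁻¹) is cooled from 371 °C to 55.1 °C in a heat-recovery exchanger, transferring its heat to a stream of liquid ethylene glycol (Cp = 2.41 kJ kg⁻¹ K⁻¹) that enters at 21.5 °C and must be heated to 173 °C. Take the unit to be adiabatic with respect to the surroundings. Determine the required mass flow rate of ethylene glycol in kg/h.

ṁ_c = 1080 kg/h

Heat released by hot stream: Q = 1200 × 1.04 × (371 − 55.1) = 394240 kJ/h
Energy balance on cold side (adiabatic exchanger): Q = ṁ_c·Cp_c·(T_c,out − T_c,in)
ṁ_c = 394240 / [2.41 × (173 − 21.5)] = 1079.8 kg/h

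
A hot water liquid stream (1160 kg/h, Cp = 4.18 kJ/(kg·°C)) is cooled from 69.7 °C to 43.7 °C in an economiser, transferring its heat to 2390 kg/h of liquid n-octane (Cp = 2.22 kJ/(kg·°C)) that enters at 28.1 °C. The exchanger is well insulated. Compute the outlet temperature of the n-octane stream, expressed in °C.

Heat released by hot stream: Q = 1160 × 4.18 × (69.7 − 43.7) = 126070 kJ/h
Energy balance on cold side (adiabatic exchanger): Q = ṁ_c·Cp_c·(T_c,out − T_c,in)
T_c,out = 28.1 + 126070/(2390 × 2.22) = 51.861 °C

T_c,out = 51.9 °C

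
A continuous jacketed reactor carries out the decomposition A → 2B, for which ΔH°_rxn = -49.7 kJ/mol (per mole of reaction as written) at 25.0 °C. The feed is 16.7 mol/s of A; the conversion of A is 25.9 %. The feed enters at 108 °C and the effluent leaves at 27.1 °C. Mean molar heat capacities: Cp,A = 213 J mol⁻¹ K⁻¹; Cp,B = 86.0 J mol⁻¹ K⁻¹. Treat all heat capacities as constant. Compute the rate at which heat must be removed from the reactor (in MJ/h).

Extent of reaction ξ = 0.259 × 16.7 = 4.3253 mol/s
Reaction term: ξ·ΔH°_rxn = 4.3253 × -49.7 = -214.97 kJ/s
Sensible, feed 108→25 °C: -295.24 kJ/s
Outlet flows (mol/s): A 12.375, B 8.6506
Sensible, products 25→27.1 °C: 7.0975 kJ/s
Q = ΔH = -503.11 kJ/s = -503.11 kW
Heat removed = 1811.2 MJ/h

Q_out = 1810 MJ/h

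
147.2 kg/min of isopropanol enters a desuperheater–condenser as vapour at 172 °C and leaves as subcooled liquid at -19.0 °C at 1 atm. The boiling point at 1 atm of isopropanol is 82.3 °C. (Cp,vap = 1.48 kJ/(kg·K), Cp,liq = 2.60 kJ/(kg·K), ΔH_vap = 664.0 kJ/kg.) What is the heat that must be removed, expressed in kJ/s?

Q_c = 2600 kJ/s

vapour 172→82.3 °C: -132.76 kJ/kg
condensation at 82.3 °C: -664 kJ/kg
liquid 82.3→-19.0 °C: -263.38 kJ/kg
Δh = -132.76 + -664 + -263.38 = -1060.1 kJ/kg
Q = ṁ·Δh = 147.2 kg/min × -1060.1 kJ/kg = -156050 kJ/min
|Q| = 2600.9 kW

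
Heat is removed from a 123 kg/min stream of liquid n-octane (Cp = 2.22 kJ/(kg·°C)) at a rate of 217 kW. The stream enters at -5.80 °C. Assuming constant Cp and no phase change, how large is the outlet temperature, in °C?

Q = 217 kW = 13020 kJ/min
ΔT = Q/(ṁ·Cp) = 13020/(123×2.22) = 47.682 K
T_out = -5.80 − 47.682 = -53.482 °C

T_out = -53.5 °C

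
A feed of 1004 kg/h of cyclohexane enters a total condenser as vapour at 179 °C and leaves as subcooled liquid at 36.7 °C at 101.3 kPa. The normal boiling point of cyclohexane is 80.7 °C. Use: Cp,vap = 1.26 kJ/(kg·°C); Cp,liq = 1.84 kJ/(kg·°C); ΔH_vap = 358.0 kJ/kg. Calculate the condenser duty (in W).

vapour 179→80.7 °C: -123.86 kJ/kg
condensation at 80.7 °C: -358 kJ/kg
liquid 80.7→36.7 °C: -80.96 kJ/kg
Δh = -123.86 + -358 + -80.96 = -562.82 kJ/kg
Q = ṁ·Δh = 1004 kg/h × -562.82 kJ/kg = -565070 kJ/h
|Q| = 156.96 kW = 156960 W

Q_c = 157000 W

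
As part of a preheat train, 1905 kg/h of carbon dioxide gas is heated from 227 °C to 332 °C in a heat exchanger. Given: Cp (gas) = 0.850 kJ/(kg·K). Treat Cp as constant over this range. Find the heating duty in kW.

Q = ṁ·Cp·ΔT = 1905 × 0.850 × (332 − 227) = 170020 kJ/h
Converting: 170020 / 3600 s = 47.228 kW

Q = 47.2 kW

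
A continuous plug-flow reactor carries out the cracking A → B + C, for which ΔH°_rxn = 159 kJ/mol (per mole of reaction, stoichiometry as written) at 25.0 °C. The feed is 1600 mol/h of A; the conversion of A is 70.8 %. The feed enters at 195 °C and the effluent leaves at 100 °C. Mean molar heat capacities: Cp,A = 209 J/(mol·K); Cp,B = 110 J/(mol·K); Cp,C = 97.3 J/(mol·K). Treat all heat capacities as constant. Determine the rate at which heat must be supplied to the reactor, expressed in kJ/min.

Extent of reaction ξ = 0.708 × 1600 = 1132.8 mol/h
Reaction term: ξ·ΔH°_rxn = 1132.8 × 159 = 180120 kJ/h
Sensible, feed 195→25 °C: -56848 kJ/h
Outlet flows (mol/h): A 467.2, B 1132.8, C 1132.8
Sensible, products 25→100 °C: 24936 kJ/h
Q = ΔH = 148200 kJ/h = 41.167 kW
Heat supplied = 2470 kJ/min

Q_in = 2470 kJ/min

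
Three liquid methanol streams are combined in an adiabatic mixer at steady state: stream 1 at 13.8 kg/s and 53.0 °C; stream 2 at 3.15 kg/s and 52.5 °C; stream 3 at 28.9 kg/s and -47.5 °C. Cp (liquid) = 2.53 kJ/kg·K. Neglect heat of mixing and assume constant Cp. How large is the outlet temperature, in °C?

No heat crosses the boundary, so H_out = H_in.
T_out = Σ ṁᵢCp,ᵢTᵢ / Σ ṁᵢCp,ᵢ
      = -1204.2 / 116 = -10.381 °C

T_out = -10.4 °C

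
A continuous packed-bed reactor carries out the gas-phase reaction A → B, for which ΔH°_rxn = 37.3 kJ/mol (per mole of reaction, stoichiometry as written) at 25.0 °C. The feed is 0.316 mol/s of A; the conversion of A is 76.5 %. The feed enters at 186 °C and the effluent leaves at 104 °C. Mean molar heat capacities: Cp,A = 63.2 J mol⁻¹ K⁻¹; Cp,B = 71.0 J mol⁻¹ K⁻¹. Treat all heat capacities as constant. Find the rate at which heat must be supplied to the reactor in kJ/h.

Extent of reaction ξ = 0.765 × 0.316 = 0.24174 mol/s
Reaction term: ξ·ΔH°_rxn = 0.24174 × 37.3 = 9.0169 kJ/s
Sensible, feed 186→25 °C: -3.2154 kJ/s
Outlet flows (mol/s): A 0.07426, B 0.24174
Sensible, products 25→104 °C: 1.7267 kJ/s
Q = ΔH = 7.5282 kJ/s = 7.5282 kW
Heat supplied = 27102 kJ/h

Q_in = 27100 kJ/h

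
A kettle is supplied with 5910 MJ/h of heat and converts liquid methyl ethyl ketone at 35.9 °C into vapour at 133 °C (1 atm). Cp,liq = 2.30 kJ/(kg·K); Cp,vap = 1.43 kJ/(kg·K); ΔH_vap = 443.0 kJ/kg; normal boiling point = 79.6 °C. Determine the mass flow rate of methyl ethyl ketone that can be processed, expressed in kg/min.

Δh = 2.30×(79.6−35.9) + 443.0 + 1.43×(133−79.6) = 619.87 kJ/kg
Q = 5910 MJ/h = 1641.7 kJ/s = 98500 kJ/min
ṁ = Q/Δh = 98500 / 619.87 = 158.9 kg/min

ṁ = 159 kg/min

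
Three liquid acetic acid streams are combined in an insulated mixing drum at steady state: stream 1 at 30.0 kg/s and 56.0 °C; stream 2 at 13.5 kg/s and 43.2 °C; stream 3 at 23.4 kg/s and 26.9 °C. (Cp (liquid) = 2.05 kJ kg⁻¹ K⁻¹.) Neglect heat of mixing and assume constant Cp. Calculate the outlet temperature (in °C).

No heat crosses the boundary, so H_out = H_in.
Σ ṁᵢCp,ᵢTᵢ = 30.0×2.05×56.0 + 13.5×2.05×43.2 + 23.4×2.05×26.9 = 5930
Σ ṁᵢCp,ᵢ = 30.0×2.05 + 13.5×2.05 + 23.4×2.05 = 137.14
T_out = 5930 / 137.14 = 43.239 °C

T_out = 43.2 °C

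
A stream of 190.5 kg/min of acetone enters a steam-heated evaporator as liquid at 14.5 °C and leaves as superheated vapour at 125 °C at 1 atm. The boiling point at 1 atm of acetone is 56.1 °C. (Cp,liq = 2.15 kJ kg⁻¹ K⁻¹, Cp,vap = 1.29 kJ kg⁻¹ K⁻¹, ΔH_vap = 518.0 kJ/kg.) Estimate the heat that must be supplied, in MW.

liquid 14.5→56.1 °C: 89.44 kJ/kg
vaporisation at 56.1 °C: 518 kJ/kg
vapour 56.1→125 °C: 88.881 kJ/kg
Δh = 89.44 + 518 + 88.881 = 696.32 kJ/kg
Q = ṁ·Δh = 190.5 kg/min × 696.32 kJ/kg = 132650 kJ/min
|Q| = 2210.8 kW = 2.2108 MW

Q = 2.21 MW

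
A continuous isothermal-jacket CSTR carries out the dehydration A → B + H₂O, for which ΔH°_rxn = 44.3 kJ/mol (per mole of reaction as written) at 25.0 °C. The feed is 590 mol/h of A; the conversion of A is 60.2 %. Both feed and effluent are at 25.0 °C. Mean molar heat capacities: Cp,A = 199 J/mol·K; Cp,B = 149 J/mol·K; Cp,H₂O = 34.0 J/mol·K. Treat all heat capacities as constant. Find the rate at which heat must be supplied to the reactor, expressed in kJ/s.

Q_in = 4.37 kJ/s

Extent of reaction ξ = 0.602 × 590 = 355.18 mol/h
Reaction term: ξ·ΔH°_rxn = 355.18 × 44.3 = 15734 kJ/h
Q = ΔH = 15734 kJ/h = 4.3707 kW
Heat supplied = 4.3707 kJ/s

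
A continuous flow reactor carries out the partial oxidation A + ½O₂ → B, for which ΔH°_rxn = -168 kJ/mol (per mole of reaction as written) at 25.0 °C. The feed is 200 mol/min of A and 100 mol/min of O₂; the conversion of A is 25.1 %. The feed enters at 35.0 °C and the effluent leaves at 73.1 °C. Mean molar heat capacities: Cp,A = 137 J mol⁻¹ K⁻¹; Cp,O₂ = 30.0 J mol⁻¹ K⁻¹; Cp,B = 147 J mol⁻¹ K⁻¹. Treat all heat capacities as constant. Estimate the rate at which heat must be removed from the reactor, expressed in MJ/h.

Q_out = 437 MJ/h

Extent of reaction ξ = 0.251 × 200 = 50.2 mol/min
Reaction term: ξ·ΔH°_rxn = 50.2 × -168 = -8433.6 kJ/min
Sensible, feed 35.0→25 °C: -304 kJ/min
Outlet flows (mol/min): A 149.8, O₂ 74.9, B 50.2
Sensible, products 25→73.1 °C: 1450.2 kJ/min
Q = ΔH = -7287.4 kJ/min = -121.46 kW
Heat removed = 437.25 MJ/h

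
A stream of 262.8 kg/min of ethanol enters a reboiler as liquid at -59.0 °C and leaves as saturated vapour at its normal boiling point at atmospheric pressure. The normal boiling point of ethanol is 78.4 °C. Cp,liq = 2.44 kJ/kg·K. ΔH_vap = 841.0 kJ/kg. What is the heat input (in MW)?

liquid -59.0→78.4 °C: 335.26 kJ/kg
vaporisation at 78.4 °C: 841 kJ/kg
Δh = 335.26 + 841 = 1176.3 kJ/kg
Q = ṁ·Δh = 262.8 kg/min × 1176.3 kJ/kg = 309120 kJ/min
|Q| = 5152 kW = 5.152 MW

Q = 5.15 MW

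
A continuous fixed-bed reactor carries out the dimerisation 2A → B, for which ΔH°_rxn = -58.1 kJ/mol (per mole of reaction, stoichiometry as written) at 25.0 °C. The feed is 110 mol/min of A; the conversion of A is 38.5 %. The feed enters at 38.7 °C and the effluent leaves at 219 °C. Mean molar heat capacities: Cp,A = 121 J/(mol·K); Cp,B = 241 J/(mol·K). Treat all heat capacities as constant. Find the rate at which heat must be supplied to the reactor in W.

Extent of reaction ξ = 0.385 × 110 / 2 = 21.175 mol/min
Reaction term: ξ·ΔH°_rxn = 21.175 × -58.1 = -1230.3 kJ/min
Sensible, feed 38.7→25 °C: -182.35 kJ/min
Outlet flows (mol/min): A 67.65, B 21.175
Sensible, products 25→219 °C: 2578 kJ/min
Q = ΔH = 1165.4 kJ/min = 19.424 kW
Heat supplied = 19424 W

Q_in = 19400 W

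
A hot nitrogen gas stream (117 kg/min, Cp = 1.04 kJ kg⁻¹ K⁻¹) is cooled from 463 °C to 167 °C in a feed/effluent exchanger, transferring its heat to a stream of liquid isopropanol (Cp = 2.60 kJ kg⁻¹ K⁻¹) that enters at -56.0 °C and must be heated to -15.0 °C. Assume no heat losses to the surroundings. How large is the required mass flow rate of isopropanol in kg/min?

ṁ_c = 338 kg/min

Heat released by hot stream: Q = 117 × 1.04 × (463 − 167) = 36017 kJ/min
Energy balance on cold side (adiabatic exchanger): Q = ṁ_c·Cp_c·(T_c,out − T_c,in)
ṁ_c = 36017 / [2.60 × (-15.0 − -56.0)] = 337.87 kg/min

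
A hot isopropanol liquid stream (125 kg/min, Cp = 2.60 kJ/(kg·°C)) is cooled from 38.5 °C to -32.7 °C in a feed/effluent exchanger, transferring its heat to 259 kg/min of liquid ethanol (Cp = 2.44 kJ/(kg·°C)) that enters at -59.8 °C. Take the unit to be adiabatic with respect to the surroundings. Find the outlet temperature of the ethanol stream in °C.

T_c,out = -23.2 °C

Heat released by hot stream: Q = 125 × 2.60 × (38.5 − -32.7) = 23140 kJ/min
Energy balance on cold side (adiabatic exchanger): Q = ṁ_c·Cp_c·(T_c,out − T_c,in)
T_c,out = -59.8 + 23140/(259 × 2.44) = -23.184 °C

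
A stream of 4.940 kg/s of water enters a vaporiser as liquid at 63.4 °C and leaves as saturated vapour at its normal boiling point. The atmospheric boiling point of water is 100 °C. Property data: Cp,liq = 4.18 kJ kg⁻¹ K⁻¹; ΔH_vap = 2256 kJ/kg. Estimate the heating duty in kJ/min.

liquid 63.4→100 °C: 152.99 kJ/kg
vaporisation at 100 °C: 2256 kJ/kg
Δh = 152.99 + 2256 = 2409 kJ/kg
Q = ṁ·Δh = 4.940 kg/s × 2409 kJ/kg = 11900 kJ/s
|Q| = 11900 kW = 714020 kJ/min

Q = 714000 kJ/min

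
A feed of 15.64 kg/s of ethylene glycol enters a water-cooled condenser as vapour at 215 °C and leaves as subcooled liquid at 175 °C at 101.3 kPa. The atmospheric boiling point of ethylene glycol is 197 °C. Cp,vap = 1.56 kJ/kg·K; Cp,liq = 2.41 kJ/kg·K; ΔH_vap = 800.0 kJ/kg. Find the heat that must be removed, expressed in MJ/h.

vapour 215→197 °C: -28.08 kJ/kg
condensation at 197 °C: -800 kJ/kg
liquid 197→175 °C: -53.02 kJ/kg
Δh = -28.08 + -800 + -53.02 = -881.1 kJ/kg
Q = ṁ·Δh = 15.64 kg/s × -881.1 kJ/kg = -13780 kJ/s
|Q| = 13780 kW = 49609 MJ/h

Q_c = 49600 MJ/h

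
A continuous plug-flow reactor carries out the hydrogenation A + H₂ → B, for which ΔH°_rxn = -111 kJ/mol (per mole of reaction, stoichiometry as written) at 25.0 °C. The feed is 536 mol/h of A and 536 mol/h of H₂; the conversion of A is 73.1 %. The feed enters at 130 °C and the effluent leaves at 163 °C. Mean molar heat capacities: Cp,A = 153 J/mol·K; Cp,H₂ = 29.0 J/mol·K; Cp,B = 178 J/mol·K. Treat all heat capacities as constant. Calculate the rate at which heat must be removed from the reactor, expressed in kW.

Q_out = 11.2 kW

Extent of reaction ξ = 0.731 × 536 = 391.82 mol/h
Reaction term: ξ·ΔH°_rxn = 391.82 × -111 = -43492 kJ/h
Sensible, feed 130→25 °C: -10243 kJ/h
Outlet flows (mol/h): A 144.18, H₂ 144.18, B 391.82
Sensible, products 25→163 °C: 13246 kJ/h
Q = ΔH = -40489 kJ/h = -11.247 kW
Heat removed = 11.247 kW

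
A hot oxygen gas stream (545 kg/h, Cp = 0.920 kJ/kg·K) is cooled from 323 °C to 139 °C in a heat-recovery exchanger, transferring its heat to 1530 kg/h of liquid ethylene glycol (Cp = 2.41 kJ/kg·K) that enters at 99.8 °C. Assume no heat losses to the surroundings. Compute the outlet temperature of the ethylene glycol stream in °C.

Heat released by hot stream: Q = 545 × 0.920 × (323 − 139) = 92258 kJ/h
Energy balance on cold side (adiabatic exchanger): Q = ṁ_c·Cp_c·(T_c,out − T_c,in)
T_c,out = 99.8 + 92258/(1530 × 2.41) = 124.82 °C

T_c,out = 125 °C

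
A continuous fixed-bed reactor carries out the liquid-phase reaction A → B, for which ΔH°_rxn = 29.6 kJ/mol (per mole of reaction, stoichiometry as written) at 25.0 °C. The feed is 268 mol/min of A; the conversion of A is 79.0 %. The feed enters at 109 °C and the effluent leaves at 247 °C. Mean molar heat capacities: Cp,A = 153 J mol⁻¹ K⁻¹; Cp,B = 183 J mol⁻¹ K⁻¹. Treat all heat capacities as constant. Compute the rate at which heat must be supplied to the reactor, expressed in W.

Extent of reaction ξ = 0.790 × 268 = 211.72 mol/min
Reaction term: ξ·ΔH°_rxn = 211.72 × 29.6 = 6266.9 kJ/min
Sensible, feed 109→25 °C: -3444.3 kJ/min
Outlet flows (mol/min): A 56.28, B 211.72
Sensible, products 25→247 °C: 10513 kJ/min
Q = ΔH = 13336 kJ/min = 222.26 kW
Heat supplied = 222260 W

Q_in = 222000 W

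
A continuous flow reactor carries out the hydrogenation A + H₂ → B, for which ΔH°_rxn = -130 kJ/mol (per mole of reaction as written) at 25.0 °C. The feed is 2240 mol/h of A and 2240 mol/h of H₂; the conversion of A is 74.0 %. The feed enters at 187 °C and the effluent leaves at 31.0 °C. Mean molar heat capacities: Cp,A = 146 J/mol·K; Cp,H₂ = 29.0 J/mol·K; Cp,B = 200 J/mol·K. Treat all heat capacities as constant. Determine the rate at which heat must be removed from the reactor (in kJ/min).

Q_out = 4610 kJ/min

Extent of reaction ξ = 0.740 × 2240 = 1657.6 mol/h
Reaction term: ξ·ΔH°_rxn = 1657.6 × -130 = -215490 kJ/h
Sensible, feed 187→25 °C: -63504 kJ/h
Outlet flows (mol/h): A 582.4, H₂ 582.4, B 1657.6
Sensible, products 25→31.0 °C: 2600.6 kJ/h
Q = ΔH = -276390 kJ/h = -76.775 kW
Heat removed = 4606.5 kJ/min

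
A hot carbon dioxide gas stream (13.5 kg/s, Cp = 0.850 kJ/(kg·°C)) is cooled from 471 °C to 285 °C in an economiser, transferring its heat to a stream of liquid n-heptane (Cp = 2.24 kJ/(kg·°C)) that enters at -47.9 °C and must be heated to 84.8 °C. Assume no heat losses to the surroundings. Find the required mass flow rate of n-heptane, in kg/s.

Heat released by hot stream: Q = 13.5 × 0.850 × (471 − 285) = 2134.3 kJ/s
Energy balance on cold side (adiabatic exchanger): Q = ṁ_c·Cp_c·(T_c,out − T_c,in)
ṁ_c = 2134.3 / [2.24 × (84.8 − -47.9)] = 7.1804 kg/s

ṁ_c = 7.18 kg/s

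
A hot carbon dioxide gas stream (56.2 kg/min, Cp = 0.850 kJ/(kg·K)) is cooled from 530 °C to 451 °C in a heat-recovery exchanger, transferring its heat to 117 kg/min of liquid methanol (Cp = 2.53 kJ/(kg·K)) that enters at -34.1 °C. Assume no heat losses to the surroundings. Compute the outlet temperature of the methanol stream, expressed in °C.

T_c,out = -21.4 °C

Heat released by hot stream: Q = 56.2 × 0.850 × (530 − 451) = 3773.8 kJ/min
Energy balance on cold side (adiabatic exchanger): Q = ṁ_c·Cp_c·(T_c,out − T_c,in)
T_c,out = -34.1 + 3773.8/(117 × 2.53) = -21.351 °C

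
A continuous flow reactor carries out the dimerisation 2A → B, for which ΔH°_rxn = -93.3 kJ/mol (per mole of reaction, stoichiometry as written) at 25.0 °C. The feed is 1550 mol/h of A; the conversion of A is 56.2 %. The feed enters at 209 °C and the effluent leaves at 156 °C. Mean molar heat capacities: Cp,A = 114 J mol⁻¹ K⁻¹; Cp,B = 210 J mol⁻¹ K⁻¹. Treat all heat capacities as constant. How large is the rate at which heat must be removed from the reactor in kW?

Extent of reaction ξ = 0.562 × 1550 / 2 = 435.55 mol/h
Reaction term: ξ·ΔH°_rxn = 435.55 × -93.3 = -40637 kJ/h
Sensible, feed 209→25 °C: -32513 kJ/h
Outlet flows (mol/h): A 678.9, B 435.55
Sensible, products 25→156 °C: 22121 kJ/h
Q = ΔH = -51029 kJ/h = -14.175 kW
Heat removed = 14.175 kW

Q_out = 14.2 kW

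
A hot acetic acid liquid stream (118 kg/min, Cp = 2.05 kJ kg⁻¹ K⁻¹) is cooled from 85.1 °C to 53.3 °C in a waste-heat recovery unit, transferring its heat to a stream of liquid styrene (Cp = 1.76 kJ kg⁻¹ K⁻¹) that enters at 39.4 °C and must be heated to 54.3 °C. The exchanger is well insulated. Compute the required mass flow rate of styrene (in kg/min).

ṁ_c = 293 kg/min

Heat released by hot stream: Q = 118 × 2.05 × (85.1 − 53.3) = 7692.4 kJ/min
Energy balance on cold side (adiabatic exchanger): Q = ṁ_c·Cp_c·(T_c,out − T_c,in)
ṁ_c = 7692.4 / [1.76 × (54.3 − 39.4)] = 293.34 kg/min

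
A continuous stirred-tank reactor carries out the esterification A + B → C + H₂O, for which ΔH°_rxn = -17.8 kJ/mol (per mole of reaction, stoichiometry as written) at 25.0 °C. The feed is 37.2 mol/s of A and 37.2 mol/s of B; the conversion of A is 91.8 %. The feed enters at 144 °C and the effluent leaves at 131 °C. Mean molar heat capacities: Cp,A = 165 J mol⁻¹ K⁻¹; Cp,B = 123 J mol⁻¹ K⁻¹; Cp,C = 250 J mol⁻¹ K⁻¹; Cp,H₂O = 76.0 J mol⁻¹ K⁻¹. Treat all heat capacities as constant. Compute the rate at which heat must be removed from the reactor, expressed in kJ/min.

Q_out = 36600 kJ/min

Extent of reaction ξ = 0.918 × 37.2 = 34.15 mol/s
Reaction term: ξ·ΔH°_rxn = 34.15 × -17.8 = -607.86 kJ/s
Sensible, feed 144→25 °C: -1274.9 kJ/s
Outlet flows (mol/s): A 3.0504, B 3.0504, C 34.15, H₂O 34.15
Sensible, products 25→131 °C: 1273.2 kJ/s
Q = ΔH = -609.59 kJ/s = -609.59 kW
Heat removed = 36575 kJ/min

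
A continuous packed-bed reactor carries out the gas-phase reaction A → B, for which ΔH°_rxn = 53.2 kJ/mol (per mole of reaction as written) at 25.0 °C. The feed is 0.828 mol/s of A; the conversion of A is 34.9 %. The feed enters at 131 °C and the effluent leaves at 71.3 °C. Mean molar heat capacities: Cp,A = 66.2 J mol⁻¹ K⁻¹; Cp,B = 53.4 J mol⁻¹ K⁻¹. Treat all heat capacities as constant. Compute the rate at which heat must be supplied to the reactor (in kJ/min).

Q_in = 716 kJ/min

Extent of reaction ξ = 0.349 × 0.828 = 0.28897 mol/s
Reaction term: ξ·ΔH°_rxn = 0.28897 × 53.2 = 15.373 kJ/s
Sensible, feed 131→25 °C: -5.8102 kJ/s
Outlet flows (mol/s): A 0.53903, B 0.28897
Sensible, products 25→71.3 °C: 2.3666 kJ/s
Q = ΔH = 11.93 kJ/s = 11.93 kW
Heat supplied = 715.78 kJ/min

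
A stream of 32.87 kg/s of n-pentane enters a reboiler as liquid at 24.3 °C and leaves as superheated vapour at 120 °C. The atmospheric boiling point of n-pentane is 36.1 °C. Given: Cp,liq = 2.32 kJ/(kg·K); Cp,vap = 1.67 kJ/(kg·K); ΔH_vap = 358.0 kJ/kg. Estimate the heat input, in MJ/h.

Q = 62200 MJ/h

liquid 24.3→36.1 °C: 27.376 kJ/kg
vaporisation at 36.1 °C: 358 kJ/kg
vapour 36.1→120 °C: 140.11 kJ/kg
Δh = 27.376 + 358 + 140.11 = 525.49 kJ/kg
Q = ṁ·Δh = 32.87 kg/s × 525.49 kJ/kg = 17273 kJ/s
|Q| = 17273 kW = 62182 MJ/h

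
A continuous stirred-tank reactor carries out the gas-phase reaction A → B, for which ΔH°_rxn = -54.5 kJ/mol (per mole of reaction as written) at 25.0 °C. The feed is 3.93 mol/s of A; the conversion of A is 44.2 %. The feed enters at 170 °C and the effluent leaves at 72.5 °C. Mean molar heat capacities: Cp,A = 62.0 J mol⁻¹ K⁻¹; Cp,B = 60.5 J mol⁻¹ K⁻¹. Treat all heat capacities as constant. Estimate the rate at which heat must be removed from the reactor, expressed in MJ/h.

Extent of reaction ξ = 0.442 × 3.93 = 1.7371 mol/s
Reaction term: ξ·ΔH°_rxn = 1.7371 × -54.5 = -94.67 kJ/s
Sensible, feed 170→25 °C: -35.331 kJ/s
Outlet flows (mol/s): A 2.1929, B 1.7371
Sensible, products 25→72.5 °C: 11.45 kJ/s
Q = ΔH = -118.55 kJ/s = -118.55 kW
Heat removed = 426.78 MJ/h

Q_out = 427 MJ/h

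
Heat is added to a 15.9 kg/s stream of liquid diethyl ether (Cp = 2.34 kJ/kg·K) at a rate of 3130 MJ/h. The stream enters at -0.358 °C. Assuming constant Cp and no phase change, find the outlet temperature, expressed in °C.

T_out = 23.0 °C

Q = 3130 MJ/h = 869.44 kJ/s
ΔT = Q/(ṁ·Cp) = 869.44/(15.9×2.34) = 23.368 K
T_out = -0.358 + 23.368 = 23.01 °C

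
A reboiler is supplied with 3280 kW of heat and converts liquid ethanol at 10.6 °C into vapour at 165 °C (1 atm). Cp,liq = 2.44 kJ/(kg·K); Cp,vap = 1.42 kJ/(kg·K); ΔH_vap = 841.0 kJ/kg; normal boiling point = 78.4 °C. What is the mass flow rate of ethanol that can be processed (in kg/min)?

ṁ = 174 kg/min

Δh = 2.44×(78.4−10.6) + 841.0 + 1.42×(165−78.4) = 1129.4 kJ/kg
Q = 3280 kW = 3280 kJ/s = 196800 kJ/min
ṁ = Q/Δh = 196800 / 1129.4 = 174.25 kg/min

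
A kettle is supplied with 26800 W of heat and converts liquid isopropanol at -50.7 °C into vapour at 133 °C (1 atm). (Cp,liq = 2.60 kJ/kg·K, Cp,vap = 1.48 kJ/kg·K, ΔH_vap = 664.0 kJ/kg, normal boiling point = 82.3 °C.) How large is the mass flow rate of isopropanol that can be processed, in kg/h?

ṁ = 88.9 kg/h

Δh = 2.60×(82.3−-50.7) + 664.0 + 1.48×(133−82.3) = 1084.8 kJ/kg
Q = 26800 W = 26.8 kJ/s = 96480 kJ/h
ṁ = Q/Δh = 96480 / 1084.8 = 88.935 kg/h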